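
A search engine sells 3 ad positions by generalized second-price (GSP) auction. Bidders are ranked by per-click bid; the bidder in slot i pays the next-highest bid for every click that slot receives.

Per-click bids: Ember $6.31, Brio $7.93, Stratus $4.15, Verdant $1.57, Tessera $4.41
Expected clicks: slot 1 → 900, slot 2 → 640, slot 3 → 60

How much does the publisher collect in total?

Per-click bids in order: $7.93 (Brio) > $6.31 (Ember) > $4.41 (Tessera) > $4.15 (Stratus) > …
Slot 1: Brio pays $6.31 × 900 = $5679.00
Slot 2: Ember pays $4.41 × 640 = $2822.40
Slot 3: Tessera pays $4.15 × 60 = $249.00
Total = $8750.40

Total revenue: $8750.40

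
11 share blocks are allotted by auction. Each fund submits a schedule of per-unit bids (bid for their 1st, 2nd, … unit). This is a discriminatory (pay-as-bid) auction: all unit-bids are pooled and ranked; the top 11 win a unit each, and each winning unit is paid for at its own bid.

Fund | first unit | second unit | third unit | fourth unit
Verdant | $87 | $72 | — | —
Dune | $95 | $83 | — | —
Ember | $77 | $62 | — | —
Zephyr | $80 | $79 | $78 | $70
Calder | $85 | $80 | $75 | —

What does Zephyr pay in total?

Pooled unit-bids ranked (top 11): 95 (Dune-1), 87 (Verdant-1), 85 (Calder-1), 83 (Dune-2), 80 (Zephyr-1), 80 (Calder-2), 79 (Zephyr-2), 78 (Zephyr-3), 77 (Ember-1), 75 (Calder-3), 72 (Verdant-2)
Next rejected bid: $70 (not a price — pay-as-bid).
Zephyr's winning unit-bids: 80 + 79 + 78 = $237.

Zephyr pays $237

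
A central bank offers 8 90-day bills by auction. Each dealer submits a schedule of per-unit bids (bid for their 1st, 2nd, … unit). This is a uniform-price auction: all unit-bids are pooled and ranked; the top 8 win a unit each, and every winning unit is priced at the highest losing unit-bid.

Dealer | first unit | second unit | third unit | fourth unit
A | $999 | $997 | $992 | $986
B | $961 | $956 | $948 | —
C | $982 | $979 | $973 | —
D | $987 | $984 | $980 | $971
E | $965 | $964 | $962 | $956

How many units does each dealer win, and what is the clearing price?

A 4, C 1, D 3; clearing price $979

Merging the schedules and taking the best 8: 999 (A-1), 997 (A-2), 992 (A-3), 987 (D-1), 986 (A-4), 984 (D-2), 982 (C-1), 980 (D-3)
The (k+1)-th unit-bid is $979.
Allocation: A 4, C 1, D 3.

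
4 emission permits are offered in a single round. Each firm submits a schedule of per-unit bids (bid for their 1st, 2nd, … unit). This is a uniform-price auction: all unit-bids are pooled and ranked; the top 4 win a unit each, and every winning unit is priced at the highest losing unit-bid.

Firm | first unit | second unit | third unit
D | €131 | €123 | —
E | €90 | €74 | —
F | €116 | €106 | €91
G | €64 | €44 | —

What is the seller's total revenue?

Merging the schedules and taking the best 4: 131 (D-1), 123 (D-2), 116 (F-1), 106 (F-2)
Highest rejected unit-bid = €91.
Allocation: D 2, F 2. Every unit priced at €91.
Revenue = 4 × 91 = €364.

Total revenue: €364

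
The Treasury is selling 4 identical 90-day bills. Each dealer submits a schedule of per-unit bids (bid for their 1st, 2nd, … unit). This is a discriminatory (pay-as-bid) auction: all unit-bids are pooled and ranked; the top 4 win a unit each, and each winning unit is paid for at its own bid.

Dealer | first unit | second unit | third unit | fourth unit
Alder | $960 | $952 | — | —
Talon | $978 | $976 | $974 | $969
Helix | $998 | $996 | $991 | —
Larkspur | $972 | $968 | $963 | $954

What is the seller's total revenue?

Pooled unit-bids ranked (top 4): 998 (Helix-1), 996 (Helix-2), 991 (Helix-3), 978 (Talon-1)
Next rejected bid: $976 (not a price — pay-as-bid).
Each winning unit pays its own bid.
Revenue = 998 + 996 + 991 + 978 = $3,963.

Total revenue: $3,963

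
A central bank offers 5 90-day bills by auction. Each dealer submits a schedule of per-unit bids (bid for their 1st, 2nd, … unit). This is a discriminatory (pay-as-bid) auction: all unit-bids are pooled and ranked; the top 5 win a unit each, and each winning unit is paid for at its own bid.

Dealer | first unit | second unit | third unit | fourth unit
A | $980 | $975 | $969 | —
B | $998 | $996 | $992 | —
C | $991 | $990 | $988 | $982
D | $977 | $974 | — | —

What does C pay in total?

C pays $1,981

Pooled unit-bids ranked (top 5): 998 (B-1), 996 (B-2), 992 (B-3), 991 (C-1), 990 (C-2)
Next rejected bid: $988 (not a price — pay-as-bid).
C's winning unit-bids: 991 + 990 = $1,981.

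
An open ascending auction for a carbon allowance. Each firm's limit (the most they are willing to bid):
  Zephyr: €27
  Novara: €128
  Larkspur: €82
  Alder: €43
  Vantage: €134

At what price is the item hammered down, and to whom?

Limits in order: 134 (Vantage) > 128 (Novara) > 82 (Larkspur) > 43 (Alder) > 27 (Zephyr)
Bidding ends when Novara exits at €128; Vantage takes it.

Vantage wins at €128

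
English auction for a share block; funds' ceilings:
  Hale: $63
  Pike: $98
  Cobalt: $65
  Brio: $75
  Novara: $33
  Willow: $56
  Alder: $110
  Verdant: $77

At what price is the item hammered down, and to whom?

Limits ranked: 110 (Alder) > 98 (Pike) > 77 (Verdant) > 75 (Brio) > 65 (Cobalt) > 63 (Hale) > …
Bidding ends when Pike exits at $98; Alder takes it.

Alder wins at $98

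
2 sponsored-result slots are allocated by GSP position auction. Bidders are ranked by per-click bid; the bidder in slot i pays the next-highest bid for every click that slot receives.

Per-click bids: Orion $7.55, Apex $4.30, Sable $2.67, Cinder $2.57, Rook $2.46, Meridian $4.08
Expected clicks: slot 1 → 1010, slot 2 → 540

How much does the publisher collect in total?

Sorting advertisers: $7.55 (Orion) > $4.30 (Apex) > $4.08 (Meridian) > …
Slot 1: Orion pays $4.30 × 1010 = $4343.00
Slot 2: Apex pays $4.08 × 540 = $2203.20
Total = $6546.20

Total revenue: $6546.20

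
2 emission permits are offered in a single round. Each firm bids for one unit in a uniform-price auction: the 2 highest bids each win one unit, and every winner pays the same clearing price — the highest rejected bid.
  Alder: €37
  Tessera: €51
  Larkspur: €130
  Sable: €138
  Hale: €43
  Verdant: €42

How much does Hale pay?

Hale pays €0

Ordering the bids: 138 (Sable), 130 (Larkspur), 51 (Tessera), 43 (Hale), …
Winners (2 units): Sable, Larkspur.
Highest unsuccessful bid: €51 → clearing price.
Hale does not win → pays €0.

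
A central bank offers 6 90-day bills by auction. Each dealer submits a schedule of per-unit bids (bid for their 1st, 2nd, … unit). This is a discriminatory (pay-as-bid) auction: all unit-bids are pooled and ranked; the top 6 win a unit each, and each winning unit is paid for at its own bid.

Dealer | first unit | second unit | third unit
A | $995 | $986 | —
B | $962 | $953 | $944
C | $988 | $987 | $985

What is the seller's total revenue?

Merging the schedules and taking the best 6: 995 (A-1), 988 (C-1), 987 (C-2), 986 (A-2), 985 (C-3), 962 (B-1)
Next rejected bid: $953 (not a price — pay-as-bid).
Each winning unit pays its own bid.
Revenue = 995 + 988 + 987 + 986 + 985 + 962 = $5,903.

Total revenue: $5,903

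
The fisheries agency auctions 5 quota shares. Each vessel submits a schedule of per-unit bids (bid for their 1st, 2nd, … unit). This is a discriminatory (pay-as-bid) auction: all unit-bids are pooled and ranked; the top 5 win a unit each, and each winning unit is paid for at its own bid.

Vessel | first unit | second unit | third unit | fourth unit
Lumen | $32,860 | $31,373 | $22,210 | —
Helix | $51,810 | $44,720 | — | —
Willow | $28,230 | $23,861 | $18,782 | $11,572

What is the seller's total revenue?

Pooled unit-bids ranked (top 5): 51,810 (Helix-1), 44,720 (Helix-2), 32,860 (Lumen-1), 31,373 (Lumen-2), 28,230 (Willow-1)
Next rejected bid: $23,861 (not a price — pay-as-bid).
Each winning unit pays its own bid.
Revenue = 51,810 + 44,720 + 32,860 + 31,373 + 28,230 = $188,993.

Total revenue: $188,993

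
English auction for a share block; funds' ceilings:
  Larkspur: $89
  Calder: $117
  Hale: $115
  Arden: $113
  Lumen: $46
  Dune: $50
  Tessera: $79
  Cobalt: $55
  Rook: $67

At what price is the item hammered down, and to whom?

Limits ranked: 117 (Calder) > 115 (Hale) > 113 (Arden) > 89 (Larkspur) > 79 (Tessera) > 67 (Rook) > …
Hale is the last rival to drop out, at $115; Calder remains and wins at that price.

Calder wins at $115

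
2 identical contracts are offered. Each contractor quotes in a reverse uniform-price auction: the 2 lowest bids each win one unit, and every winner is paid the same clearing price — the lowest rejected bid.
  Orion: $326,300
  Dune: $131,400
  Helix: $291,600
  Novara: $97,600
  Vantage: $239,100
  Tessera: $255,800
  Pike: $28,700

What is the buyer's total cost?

Ordering the bids: 28,700 (Pike), 97,600 (Novara), 131,400 (Dune), 239,100 (Vantage), …
Winners (2 units): Pike, Novara.
First losing bid is Dune's $131,400, which sets the uniform price.
Total cost = 2 × $131,400 = $262,800.

Total cost: $262,800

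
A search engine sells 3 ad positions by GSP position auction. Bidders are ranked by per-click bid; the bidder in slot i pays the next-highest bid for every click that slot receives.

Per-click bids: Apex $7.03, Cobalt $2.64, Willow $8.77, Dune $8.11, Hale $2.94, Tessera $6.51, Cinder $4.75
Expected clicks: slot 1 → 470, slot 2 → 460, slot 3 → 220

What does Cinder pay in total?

Cinder pays $0.00

Ranked by bid: $8.77 (Willow) > $8.11 (Dune) > $7.03 (Apex) > $6.51 (Tessera) > …
Cinder ranks below slot 3 → no slot, pays nothing.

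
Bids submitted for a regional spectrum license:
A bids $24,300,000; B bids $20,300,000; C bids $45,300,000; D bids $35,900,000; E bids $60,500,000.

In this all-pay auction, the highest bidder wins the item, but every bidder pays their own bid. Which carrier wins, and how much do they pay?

E pays $60,500,000

Bids ranked: 60,500,000 (E) > 45,300,000 (C) > 35,900,000 (D) > 24,300,000 (A) > 20,300,000 (B)
E wins with the top bid; all bids are sunk regardless.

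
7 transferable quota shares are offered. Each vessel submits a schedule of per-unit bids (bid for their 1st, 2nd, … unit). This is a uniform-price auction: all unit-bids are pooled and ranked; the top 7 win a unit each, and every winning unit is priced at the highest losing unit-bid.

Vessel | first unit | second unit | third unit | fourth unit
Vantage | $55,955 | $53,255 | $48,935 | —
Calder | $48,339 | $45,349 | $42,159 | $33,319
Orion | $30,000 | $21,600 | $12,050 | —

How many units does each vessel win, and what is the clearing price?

Calder 4, Vantage 3; clearing price $30,000

Pooled unit-bids ranked (top 7): 55,955 (Vantage-1), 53,255 (Vantage-2), 48,935 (Vantage-3), 48,339 (Calder-1), 45,349 (Calder-2), 42,159 (Calder-3), 33,319 (Calder-4)
Highest rejected unit-bid = $30,000.
Allocation: Calder 4, Vantage 3.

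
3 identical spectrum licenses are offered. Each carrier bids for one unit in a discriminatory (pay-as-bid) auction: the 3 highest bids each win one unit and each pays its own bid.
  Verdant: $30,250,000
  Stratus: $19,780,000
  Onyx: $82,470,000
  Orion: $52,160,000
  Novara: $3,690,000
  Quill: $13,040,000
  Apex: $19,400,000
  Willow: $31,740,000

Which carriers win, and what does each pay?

Onyx $82,470,000, Orion $52,160,000, Willow $31,740,000

Sorting: 82,470,000 (Onyx), 52,160,000 (Orion), 31,740,000 (Willow), 30,250,000 (Verdant), 19,780,000 (Stratus), …
The 3 highest are Onyx, Orion, Willow.
Each winner pays its own bid: Onyx $82,470,000, Orion $52,160,000, Willow $31,740,000.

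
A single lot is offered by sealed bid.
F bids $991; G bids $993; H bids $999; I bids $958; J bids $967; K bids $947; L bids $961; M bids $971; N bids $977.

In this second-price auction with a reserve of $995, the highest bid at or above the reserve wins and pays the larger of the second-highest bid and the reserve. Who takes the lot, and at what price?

Sorting bids: 999 (H) > 993 (G) > 991 (F) > 977 (N) > 971 (M) > 967 (J) > …
H has the top bid at or above the reserve ($999).
max(second-highest $993, reserve $995) = $995.

H pays $995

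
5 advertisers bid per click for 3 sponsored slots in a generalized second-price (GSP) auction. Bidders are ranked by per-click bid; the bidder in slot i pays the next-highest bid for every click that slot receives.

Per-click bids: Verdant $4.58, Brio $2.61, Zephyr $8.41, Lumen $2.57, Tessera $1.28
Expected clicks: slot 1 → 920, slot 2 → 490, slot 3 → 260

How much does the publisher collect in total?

Total revenue: $6160.70

Sorting advertisers: $8.41 (Zephyr) > $4.58 (Verdant) > $2.61 (Brio) > $2.57 (Lumen) > …
Slot 1: Zephyr pays $4.58 × 920 = $4213.60
Slot 2: Verdant pays $2.61 × 490 = $1278.90
Slot 3: Brio pays $2.57 × 260 = $668.20
Total = $6160.70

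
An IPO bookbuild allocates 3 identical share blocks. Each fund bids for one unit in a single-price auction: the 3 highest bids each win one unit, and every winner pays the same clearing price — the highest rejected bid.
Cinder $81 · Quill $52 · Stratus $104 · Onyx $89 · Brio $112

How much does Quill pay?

Quill pays $0

Bids ranked high→low: 112 (Brio), 104 (Stratus), 89 (Onyx), 81 (Cinder), 52 (Quill)
Top 3: Brio, Stratus, Onyx.
Clearing price = highest rejected bid = $81.
Quill does not win → pays $0.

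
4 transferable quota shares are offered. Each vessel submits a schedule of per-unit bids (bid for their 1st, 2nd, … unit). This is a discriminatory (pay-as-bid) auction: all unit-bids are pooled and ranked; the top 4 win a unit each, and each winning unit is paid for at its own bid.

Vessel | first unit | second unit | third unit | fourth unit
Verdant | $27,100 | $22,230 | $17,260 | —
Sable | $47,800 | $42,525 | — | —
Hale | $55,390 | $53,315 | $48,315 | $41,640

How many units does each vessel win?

Hale 3, Sable 1

Pooled unit-bids ranked (top 4): 55,390 (Hale-1), 53,315 (Hale-2), 48,315 (Hale-3), 47,800 (Sable-1)
Next rejected bid: $42,525 (not a price — pay-as-bid).
Allocation: Hale 3, Sable 1.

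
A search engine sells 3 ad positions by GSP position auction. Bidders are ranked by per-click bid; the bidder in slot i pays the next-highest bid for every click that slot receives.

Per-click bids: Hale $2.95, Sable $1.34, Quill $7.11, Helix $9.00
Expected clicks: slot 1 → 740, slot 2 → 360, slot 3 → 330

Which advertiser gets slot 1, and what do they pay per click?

Helix; $7.11 per click

Ranked by bid: $9.00 (Helix) > $7.11 (Quill) > $2.95 (Hale) > $1.34 (Sable)
Slot 1 goes to the first-ranked bidder, Helix, who pays the next bid down: $7.11/click.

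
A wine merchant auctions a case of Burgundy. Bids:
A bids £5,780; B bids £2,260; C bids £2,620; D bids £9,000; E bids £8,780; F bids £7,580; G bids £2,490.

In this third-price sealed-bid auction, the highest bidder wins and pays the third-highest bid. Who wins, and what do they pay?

D pays £7,580

Bids in order: 9,000 (D) > 8,780 (E) > 7,580 (F) > 5,780 (A) > 2,620 (C) > 2,490 (G) > …
D is highest; pays the third-highest bid, £7,580.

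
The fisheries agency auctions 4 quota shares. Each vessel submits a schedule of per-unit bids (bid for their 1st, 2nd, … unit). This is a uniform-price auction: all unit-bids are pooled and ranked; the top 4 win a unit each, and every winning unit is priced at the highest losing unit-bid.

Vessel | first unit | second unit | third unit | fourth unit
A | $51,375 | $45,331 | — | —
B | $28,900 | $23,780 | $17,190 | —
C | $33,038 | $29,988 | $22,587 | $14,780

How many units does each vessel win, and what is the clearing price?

A 2, C 2; clearing price $28,900

All unit-bids, highest first — top 4: 51,375 (A-1), 45,331 (A-2), 33,038 (C-1), 29,988 (C-2)
First bid not allocated: $28,900.
Allocation: A 2, C 2.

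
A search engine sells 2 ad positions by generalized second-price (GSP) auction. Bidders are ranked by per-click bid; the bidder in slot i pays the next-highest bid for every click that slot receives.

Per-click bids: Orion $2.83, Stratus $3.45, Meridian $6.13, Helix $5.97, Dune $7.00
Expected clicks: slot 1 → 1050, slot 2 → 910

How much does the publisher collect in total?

Total revenue: $11869.20

Sorting advertisers: $7.00 (Dune) > $6.13 (Meridian) > $5.97 (Helix) > …
Slot 1: Dune pays $6.13 × 1050 = $6436.50
Slot 2: Meridian pays $5.97 × 910 = $5432.70
Total = $11869.20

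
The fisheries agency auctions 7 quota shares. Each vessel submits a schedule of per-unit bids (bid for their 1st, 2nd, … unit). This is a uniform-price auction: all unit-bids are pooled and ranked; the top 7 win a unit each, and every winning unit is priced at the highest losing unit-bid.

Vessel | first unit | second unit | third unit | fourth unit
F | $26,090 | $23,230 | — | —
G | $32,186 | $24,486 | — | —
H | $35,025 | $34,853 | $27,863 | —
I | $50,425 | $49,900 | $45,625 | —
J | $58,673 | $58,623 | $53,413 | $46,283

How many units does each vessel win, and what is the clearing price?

I 3, J 4; clearing price $35,025

Merging the schedules and taking the best 7: 58,673 (J-1), 58,623 (J-2), 53,413 (J-3), 50,425 (I-1), 49,900 (I-2), 46,283 (J-4), 45,625 (I-3)
First bid not allocated: $35,025.
Allocation: I 3, J 4.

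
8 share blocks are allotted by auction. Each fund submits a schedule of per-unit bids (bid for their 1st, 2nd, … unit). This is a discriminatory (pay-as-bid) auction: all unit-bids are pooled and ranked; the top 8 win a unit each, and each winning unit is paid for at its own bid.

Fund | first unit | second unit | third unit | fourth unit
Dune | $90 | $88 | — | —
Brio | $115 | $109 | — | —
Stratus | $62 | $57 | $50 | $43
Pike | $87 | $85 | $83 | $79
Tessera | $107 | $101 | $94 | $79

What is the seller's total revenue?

Total revenue: $791

Pooled unit-bids ranked (top 8): 115 (Brio-1), 109 (Brio-2), 107 (Tessera-1), 101 (Tessera-2), 94 (Tessera-3), 90 (Dune-1), 88 (Dune-2), 87 (Pike-1)
Next rejected bid: $85 (not a price — pay-as-bid).
Each winning unit pays its own bid.
Revenue = 115 + 109 + 107 + 101 + 94 + 90 + 88 + 87 = $791.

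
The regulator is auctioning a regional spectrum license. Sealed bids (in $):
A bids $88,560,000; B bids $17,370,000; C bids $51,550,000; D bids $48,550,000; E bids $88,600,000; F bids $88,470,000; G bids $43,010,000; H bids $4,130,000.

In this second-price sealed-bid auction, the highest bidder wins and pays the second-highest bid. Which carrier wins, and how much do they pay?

E pays $88,560,000

Bids in order: 88,600,000 (E) > 88,560,000 (A) > 88,470,000 (F) > 51,550,000 (C) > 48,550,000 (D) > 43,010,000 (G) > …
E wins with the highest bid; price is set by the runner-up at $88,560,000.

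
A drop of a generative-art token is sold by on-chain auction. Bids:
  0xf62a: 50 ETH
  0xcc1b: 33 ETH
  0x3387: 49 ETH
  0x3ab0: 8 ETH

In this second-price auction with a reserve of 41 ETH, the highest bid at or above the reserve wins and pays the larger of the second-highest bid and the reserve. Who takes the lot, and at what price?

0xf62a pays 49 ETH

Sorting bids: 50 (0xf62a) > 49 (0x3387) > 33 (0xcc1b) > 8 (0x3ab0)
Highest eligible bid: 0xf62a at 50 ETH.
max(second-highest 49 ETH, reserve 41 ETH) = 49 ETH; the reserve does not bind.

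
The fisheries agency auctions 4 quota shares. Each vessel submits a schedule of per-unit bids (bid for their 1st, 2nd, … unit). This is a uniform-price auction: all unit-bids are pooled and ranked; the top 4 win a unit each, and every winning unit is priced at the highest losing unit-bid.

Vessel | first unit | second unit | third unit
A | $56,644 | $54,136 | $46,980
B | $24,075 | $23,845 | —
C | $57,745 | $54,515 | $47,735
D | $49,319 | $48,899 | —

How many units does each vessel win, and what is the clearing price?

A 2, C 2; clearing price $49,319

Merging the schedules and taking the best 4: 57,745 (C-1), 56,644 (A-1), 54,515 (C-2), 54,136 (A-2)
First bid not allocated: $49,319.
Allocation: A 2, C 2.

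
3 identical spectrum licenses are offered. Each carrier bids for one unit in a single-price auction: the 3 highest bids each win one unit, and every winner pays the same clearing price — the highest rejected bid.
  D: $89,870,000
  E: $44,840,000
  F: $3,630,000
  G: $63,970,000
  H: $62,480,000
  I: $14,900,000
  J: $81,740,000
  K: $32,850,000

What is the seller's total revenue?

Total revenue: $187,440,000

Sorting: 89,870,000 (D), 81,740,000 (J), 63,970,000 (G), 62,480,000 (H), 44,840,000 (E), …
Winners (3 units): D, J, G.
Clearing price = highest rejected bid = $62,480,000.
Total revenue = 3 × $62,480,000 = $187,440,000.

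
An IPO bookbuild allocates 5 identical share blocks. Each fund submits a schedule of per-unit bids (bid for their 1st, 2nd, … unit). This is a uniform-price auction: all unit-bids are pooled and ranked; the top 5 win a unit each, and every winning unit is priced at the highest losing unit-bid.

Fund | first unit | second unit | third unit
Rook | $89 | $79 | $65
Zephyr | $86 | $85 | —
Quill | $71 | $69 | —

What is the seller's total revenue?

Total revenue: $345

Merging the schedules and taking the best 5: 89 (Rook-1), 86 (Zephyr-1), 85 (Zephyr-2), 79 (Rook-2), 71 (Quill-1)
The (k+1)-th unit-bid is $69.
Allocation: Quill 1, Rook 2, Zephyr 2. Every unit priced at $69.
Revenue = 5 × 69 = $345.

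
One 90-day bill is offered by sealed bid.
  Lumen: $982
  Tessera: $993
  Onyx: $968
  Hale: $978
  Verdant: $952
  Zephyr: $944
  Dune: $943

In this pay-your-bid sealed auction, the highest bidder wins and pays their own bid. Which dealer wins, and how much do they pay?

Bids in order: 993 (Tessera) > 982 (Lumen) > 978 (Hale) > 968 (Onyx) > 952 (Verdant) > 944 (Zephyr) > …
Tessera has the highest bid and pays exactly that: $993.

Tessera pays $993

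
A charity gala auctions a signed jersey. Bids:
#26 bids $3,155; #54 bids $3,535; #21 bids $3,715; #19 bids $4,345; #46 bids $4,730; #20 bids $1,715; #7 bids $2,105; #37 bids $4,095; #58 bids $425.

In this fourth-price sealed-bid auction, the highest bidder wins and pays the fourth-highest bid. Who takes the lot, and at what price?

#46 pays $3,715

Sorting bids: 4,730 (#46) > 4,345 (#19) > 4,095 (#37) > 3,715 (#21) > 3,535 (#54) > 3,155 (#26) > …
#46 is highest; pays the fourth-highest bid, $3,715.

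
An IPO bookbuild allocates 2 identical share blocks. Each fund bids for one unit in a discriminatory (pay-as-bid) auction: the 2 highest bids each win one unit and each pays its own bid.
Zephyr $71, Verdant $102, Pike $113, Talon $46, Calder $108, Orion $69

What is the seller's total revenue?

Sorting: 113 (Pike), 108 (Calder), 102 (Verdant), 71 (Zephyr), …
The 2 highest are Pike, Calder.
Total revenue = 113 + 108 = $221.

Total revenue: $221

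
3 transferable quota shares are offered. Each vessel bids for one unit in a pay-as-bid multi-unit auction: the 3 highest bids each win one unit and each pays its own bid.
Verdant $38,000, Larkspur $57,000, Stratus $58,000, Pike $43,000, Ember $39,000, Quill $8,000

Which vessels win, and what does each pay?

Sorting: 58,000 (Stratus), 57,000 (Larkspur), 43,000 (Pike), 39,000 (Ember), 38,000 (Verdant), …
Winners (3 units): Stratus, Larkspur, Pike.
Each winner pays its own bid: Stratus $58,000, Larkspur $57,000, Pike $43,000.

Stratus $58,000, Larkspur $57,000, Pike $43,000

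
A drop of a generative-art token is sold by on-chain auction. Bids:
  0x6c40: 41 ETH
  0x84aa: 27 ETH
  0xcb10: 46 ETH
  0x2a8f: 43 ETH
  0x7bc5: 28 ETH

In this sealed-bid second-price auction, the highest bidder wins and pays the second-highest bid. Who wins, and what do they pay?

Bids in order: 46 (0xcb10) > 43 (0x2a8f) > 41 (0x6c40) > 28 (0x7bc5) > 27 (0x84aa)
0xcb10 wins with the highest bid; price is set by the runner-up at 43 ETH.

0xcb10 pays 43 ETH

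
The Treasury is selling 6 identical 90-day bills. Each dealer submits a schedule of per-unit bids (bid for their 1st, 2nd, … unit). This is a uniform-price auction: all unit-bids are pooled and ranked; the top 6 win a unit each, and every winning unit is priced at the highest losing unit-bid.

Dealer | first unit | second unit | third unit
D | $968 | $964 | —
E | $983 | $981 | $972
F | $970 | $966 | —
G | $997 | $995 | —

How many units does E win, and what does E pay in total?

Pooled unit-bids ranked (top 6): 997 (G-1), 995 (G-2), 983 (E-1), 981 (E-2), 972 (E-3), 970 (F-1)
Highest rejected unit-bid = $968.
E wins 3 unit(s) at $968 each.

E: 3 units, pays $2,904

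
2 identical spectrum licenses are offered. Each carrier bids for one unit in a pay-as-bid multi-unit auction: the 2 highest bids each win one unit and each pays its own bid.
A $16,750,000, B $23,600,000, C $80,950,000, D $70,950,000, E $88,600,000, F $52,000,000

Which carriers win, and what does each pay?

E $88,600,000, C $80,950,000

Sorting: 88,600,000 (E), 80,950,000 (C), 70,950,000 (D), 52,000,000 (F), …
Top 2: E, C.
Each winner pays its own bid: E $88,600,000, C $80,950,000.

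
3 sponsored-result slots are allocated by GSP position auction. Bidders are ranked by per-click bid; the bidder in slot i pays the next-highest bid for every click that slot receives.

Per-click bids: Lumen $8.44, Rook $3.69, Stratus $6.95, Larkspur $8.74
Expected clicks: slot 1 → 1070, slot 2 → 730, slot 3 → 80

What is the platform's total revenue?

Total revenue: $14399.50

Per-click bids in order: $8.74 (Larkspur) > $8.44 (Lumen) > $6.95 (Stratus) > $3.69 (Rook)
Slot 1: Larkspur pays $8.44 × 1070 = $9030.80
Slot 2: Lumen pays $6.95 × 730 = $5073.50
Slot 3: Stratus pays $3.69 × 80 = $295.20
Total = $14399.50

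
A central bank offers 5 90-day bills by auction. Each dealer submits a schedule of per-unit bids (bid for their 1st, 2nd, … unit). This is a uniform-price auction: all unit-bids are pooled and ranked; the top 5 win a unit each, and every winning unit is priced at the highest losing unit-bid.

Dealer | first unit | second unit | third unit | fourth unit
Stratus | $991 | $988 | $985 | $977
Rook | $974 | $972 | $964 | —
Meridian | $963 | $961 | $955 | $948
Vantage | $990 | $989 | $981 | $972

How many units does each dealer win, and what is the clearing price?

Stratus 3, Vantage 2; clearing price $981

Pooled unit-bids ranked (top 5): 991 (Stratus-1), 990 (Vantage-1), 989 (Vantage-2), 988 (Stratus-2), 985 (Stratus-3)
First bid not allocated: $981.
Allocation: Stratus 3, Vantage 2.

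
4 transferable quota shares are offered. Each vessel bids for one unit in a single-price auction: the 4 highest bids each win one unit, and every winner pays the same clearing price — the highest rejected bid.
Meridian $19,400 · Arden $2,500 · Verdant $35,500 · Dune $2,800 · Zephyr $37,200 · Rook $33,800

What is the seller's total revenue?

Ordering the bids: 37,200 (Zephyr), 35,500 (Verdant), 33,800 (Rook), 19,400 (Meridian), 2,800 (Dune), 2,500 (Arden)
Winners (4 units): Zephyr, Verdant, Rook, Meridian.
First losing bid is Dune's $2,800, which sets the uniform price.
Total revenue = 4 × $2,800 = $11,200.

Total revenue: $11,200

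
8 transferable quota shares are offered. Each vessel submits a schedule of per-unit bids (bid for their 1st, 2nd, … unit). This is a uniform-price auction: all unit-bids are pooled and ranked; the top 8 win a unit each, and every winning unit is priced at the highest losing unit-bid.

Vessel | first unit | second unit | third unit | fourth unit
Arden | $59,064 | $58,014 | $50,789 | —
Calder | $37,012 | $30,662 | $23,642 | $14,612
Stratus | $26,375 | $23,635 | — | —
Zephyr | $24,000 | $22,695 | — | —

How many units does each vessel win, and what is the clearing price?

Arden 3, Calder 3, Stratus 1, Zephyr 1; clearing price $23,635

Merging the schedules and taking the best 8: 59,064 (Arden-1), 58,014 (Arden-2), 50,789 (Arden-3), 37,012 (Calder-1), 30,662 (Calder-2), 26,375 (Stratus-1), 24,000 (Zephyr-1), 23,642 (Calder-3)
First bid not allocated: $23,635.
Allocation: Arden 3, Calder 3, Stratus 1, Zephyr 1.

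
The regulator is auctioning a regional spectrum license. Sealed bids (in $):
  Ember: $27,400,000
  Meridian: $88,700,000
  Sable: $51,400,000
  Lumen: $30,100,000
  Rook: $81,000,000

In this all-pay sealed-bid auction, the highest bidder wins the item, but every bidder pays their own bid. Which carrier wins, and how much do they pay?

Sorting bids: 88,700,000 (Meridian) > 81,000,000 (Rook) > 51,400,000 (Sable) > 30,100,000 (Lumen) > 27,400,000 (Ember)
Meridian wins with the top bid; all bids are sunk regardless.

Meridian pays $88,700,000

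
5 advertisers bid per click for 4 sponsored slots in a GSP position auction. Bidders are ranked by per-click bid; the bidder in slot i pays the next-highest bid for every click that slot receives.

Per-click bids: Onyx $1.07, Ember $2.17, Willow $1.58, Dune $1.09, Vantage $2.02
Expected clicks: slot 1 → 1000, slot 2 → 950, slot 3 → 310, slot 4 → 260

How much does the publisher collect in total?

Total revenue: $4137.10

Sorting advertisers: $2.17 (Ember) > $2.02 (Vantage) > $1.58 (Willow) > $1.09 (Dune) > $1.07 (Onyx)
Slot 1: Ember pays $2.02 × 1000 = $2020.00
Slot 2: Vantage pays $1.58 × 950 = $1501.00
Slot 3: Willow pays $1.09 × 310 = $337.90
Slot 4: Dune pays $1.07 × 260 = $278.20
Total = $4137.10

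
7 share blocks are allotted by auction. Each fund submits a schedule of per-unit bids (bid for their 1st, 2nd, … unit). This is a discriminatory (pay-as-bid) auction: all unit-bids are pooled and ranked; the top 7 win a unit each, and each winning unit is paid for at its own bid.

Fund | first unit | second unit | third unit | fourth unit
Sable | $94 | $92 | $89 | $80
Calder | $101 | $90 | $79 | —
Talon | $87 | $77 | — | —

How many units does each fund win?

All unit-bids, highest first — top 7: 101 (Calder-1), 94 (Sable-1), 92 (Sable-2), 90 (Calder-2), 89 (Sable-3), 87 (Talon-1), 80 (Sable-4)
Next rejected bid: $79 (not a price — pay-as-bid).
Allocation: Calder 2, Sable 4, Talon 1.

Calder 2, Sable 4, Talon 1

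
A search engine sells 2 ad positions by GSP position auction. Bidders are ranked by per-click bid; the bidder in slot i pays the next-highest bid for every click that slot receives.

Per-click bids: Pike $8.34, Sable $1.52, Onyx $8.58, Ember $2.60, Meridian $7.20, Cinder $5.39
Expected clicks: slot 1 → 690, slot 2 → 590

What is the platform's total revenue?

Sorting advertisers: $8.58 (Onyx) > $8.34 (Pike) > $7.20 (Meridian) > …
Slot 1: Onyx pays $8.34 × 690 = $5754.60
Slot 2: Pike pays $7.20 × 590 = $4248.00
Total = $10002.60

Total revenue: $10002.60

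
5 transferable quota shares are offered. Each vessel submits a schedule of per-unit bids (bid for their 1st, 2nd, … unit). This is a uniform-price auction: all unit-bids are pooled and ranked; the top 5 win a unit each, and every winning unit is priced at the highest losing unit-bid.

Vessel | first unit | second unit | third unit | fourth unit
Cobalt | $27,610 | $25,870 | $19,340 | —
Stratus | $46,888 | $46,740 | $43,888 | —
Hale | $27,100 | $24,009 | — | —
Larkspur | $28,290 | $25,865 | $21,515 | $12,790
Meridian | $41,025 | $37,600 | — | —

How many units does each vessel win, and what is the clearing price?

Pooled unit-bids ranked (top 5): 46,888 (Stratus-1), 46,740 (Stratus-2), 43,888 (Stratus-3), 41,025 (Meridian-1), 37,600 (Meridian-2)
The (k+1)-th unit-bid is $28,290.
Allocation: Meridian 2, Stratus 3.

Meridian 2, Stratus 3; clearing price $28,290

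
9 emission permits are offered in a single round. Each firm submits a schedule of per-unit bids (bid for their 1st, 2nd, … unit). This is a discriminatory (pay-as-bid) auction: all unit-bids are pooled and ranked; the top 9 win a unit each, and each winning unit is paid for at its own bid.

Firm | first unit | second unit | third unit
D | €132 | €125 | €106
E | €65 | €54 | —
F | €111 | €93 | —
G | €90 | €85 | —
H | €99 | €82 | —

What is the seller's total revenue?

Total revenue: €923

Pooled unit-bids ranked (top 9): 132 (D-1), 125 (D-2), 111 (F-1), 106 (D-3), 99 (H-1), 93 (F-2), 90 (G-1), 85 (G-2), 82 (H-2)
Next rejected bid: €65 (not a price — pay-as-bid).
Each winning unit pays its own bid.
Revenue = 132 + 125 + 111 + 106 + 99 + 93 + 90 + 85 + 82 = €923.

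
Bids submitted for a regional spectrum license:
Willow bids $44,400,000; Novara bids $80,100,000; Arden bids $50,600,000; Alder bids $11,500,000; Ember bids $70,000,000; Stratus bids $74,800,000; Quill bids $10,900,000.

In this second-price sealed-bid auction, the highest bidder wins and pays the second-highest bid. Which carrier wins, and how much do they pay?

Second-price sealed-bid auction: the highest bidder wins and pays the second-highest bid.
Sorting bids: 80,100,000 (Novara) > 74,800,000 (Stratus) > 70,000,000 (Ember) > 50,600,000 (Arden) > 44,400,000 (Willow) > 11,500,000 (Alder) > …
Novara is highest; pays the second-highest bid, $74,800,000.

Novara pays $74,800,000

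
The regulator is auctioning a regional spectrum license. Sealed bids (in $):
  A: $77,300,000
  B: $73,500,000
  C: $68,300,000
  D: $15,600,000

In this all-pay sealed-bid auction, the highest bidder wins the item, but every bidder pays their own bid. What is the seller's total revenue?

Total revenue: $234,700,000

Sorting bids: 77,300,000 (A) > 73,500,000 (B) > 68,300,000 (C) > 15,600,000 (D)
Every bidder forfeits their bid regardless of winning.
Revenue = 77,300,000 + 73,500,000 + 68,300,000 + 15,600,000 = $234,700,000.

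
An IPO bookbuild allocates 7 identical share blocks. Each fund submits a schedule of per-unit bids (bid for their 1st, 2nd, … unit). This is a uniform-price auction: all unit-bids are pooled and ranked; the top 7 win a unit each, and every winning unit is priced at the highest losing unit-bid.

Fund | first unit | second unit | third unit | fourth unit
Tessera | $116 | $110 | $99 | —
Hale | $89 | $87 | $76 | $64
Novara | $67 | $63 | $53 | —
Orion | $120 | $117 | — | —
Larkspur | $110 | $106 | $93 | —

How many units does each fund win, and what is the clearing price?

Merging the schedules and taking the best 7: 120 (Orion-1), 117 (Orion-2), 116 (Tessera-1), 110 (Tessera-2), 110 (Larkspur-1), 106 (Larkspur-2), 99 (Tessera-3)
Highest rejected unit-bid = $93.
Allocation: Larkspur 2, Orion 2, Tessera 3.

Larkspur 2, Orion 2, Tessera 3; clearing price $93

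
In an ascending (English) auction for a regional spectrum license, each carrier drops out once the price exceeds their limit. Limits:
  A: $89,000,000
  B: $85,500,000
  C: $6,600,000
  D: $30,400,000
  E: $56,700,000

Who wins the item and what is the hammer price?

Rule: the price rises until one bidder remains; the winner pays the price at which the last rival dropped out.
Sorting limits: 89,000,000 (A) > 85,500,000 (B) > 56,700,000 (E) > 30,400,000 (D) > 6,600,000 (C)
Bidding ends when B exits at $85,500,000; A takes it.

A wins at $85,500,000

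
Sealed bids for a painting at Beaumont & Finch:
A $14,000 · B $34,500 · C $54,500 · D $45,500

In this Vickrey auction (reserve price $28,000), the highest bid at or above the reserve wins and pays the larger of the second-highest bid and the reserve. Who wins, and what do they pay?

Rule: the highest bid at or above the reserve wins and pays the larger of the second-highest bid and the reserve.
Bids in order: 54,500 (C) > 45,500 (D) > 34,500 (B) > 14,000 (A)
Highest eligible bid: C at $54,500.
max(second-highest $45,500, reserve $28,000) = $45,500; the reserve does not bind.

C pays $45,500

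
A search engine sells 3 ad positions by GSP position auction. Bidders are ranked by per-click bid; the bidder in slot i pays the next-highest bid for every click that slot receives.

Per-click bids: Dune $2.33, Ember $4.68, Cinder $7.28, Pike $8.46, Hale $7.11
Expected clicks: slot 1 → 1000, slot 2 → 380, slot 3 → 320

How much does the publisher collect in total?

Total revenue: $11479.40

Ranked by bid: $8.46 (Pike) > $7.28 (Cinder) > $7.11 (Hale) > $4.68 (Ember) > …
Slot 1: Pike pays $7.28 × 1000 = $7280.00
Slot 2: Cinder pays $7.11 × 380 = $2701.80
Slot 3: Hale pays $4.68 × 320 = $1497.60
Total = $11479.40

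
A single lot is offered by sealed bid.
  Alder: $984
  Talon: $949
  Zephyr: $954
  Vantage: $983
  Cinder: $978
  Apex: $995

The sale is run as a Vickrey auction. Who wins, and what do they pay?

Apex pays $984

Sorting bids: 995 (Apex) > 984 (Alder) > 983 (Vantage) > 978 (Cinder) > 954 (Zephyr) > 949 (Talon)
Apex is highest; pays the second-highest bid, $984.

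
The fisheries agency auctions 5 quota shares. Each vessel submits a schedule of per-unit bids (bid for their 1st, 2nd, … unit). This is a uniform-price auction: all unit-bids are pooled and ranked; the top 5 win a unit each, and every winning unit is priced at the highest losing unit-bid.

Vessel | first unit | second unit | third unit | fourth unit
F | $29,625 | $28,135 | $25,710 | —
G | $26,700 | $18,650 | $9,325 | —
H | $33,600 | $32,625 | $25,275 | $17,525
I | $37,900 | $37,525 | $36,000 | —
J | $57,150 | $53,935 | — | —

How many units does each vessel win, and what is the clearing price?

All unit-bids, highest first — top 5: 57,150 (J-1), 53,935 (J-2), 37,900 (I-1), 37,525 (I-2), 36,000 (I-3)
The (k+1)-th unit-bid is $33,600.
Allocation: I 3, J 2.

I 3, J 2; clearing price $33,600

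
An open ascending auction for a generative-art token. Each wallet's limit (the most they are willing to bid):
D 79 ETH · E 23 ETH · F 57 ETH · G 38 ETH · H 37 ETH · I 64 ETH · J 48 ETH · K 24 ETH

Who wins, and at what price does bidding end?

D wins at 64 ETH

Open ascending-bid auction: the price rises until one bidder remains; the winner pays the price at which the last rival dropped out.
Limits in order: 79 (D) > 64 (I) > 57 (F) > 48 (J) > 38 (G) > 37 (H) > …
Bidding ends when I exits at 64 ETH; D takes it.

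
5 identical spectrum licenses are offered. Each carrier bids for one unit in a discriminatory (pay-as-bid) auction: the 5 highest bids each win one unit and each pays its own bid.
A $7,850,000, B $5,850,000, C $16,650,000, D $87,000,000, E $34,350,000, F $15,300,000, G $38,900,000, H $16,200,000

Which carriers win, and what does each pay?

D $87,000,000, G $38,900,000, E $34,350,000, C $16,650,000, H $16,200,000

Ordering the bids: 87,000,000 (D), 38,900,000 (G), 34,350,000 (E), 16,650,000 (C), 16,200,000 (H), 15,300,000 (F), 7,850,000 (A), …
The 5 highest are D, G, E, C, H.
Each winner pays its own bid: D $87,000,000, G $38,900,000, E $34,350,000, C $16,650,000, H $16,200,000.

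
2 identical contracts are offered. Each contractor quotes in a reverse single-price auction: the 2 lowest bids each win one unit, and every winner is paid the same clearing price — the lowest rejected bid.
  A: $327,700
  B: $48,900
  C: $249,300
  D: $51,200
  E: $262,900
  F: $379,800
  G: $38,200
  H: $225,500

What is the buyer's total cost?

Ordering the bids: 38,200 (G), 48,900 (B), 51,200 (D), 225,500 (H), …
Winners (2 units): G, B.
Clearing price = lowest rejected bid = $51,200.
Total cost = 2 × $51,200 = $102,400.

Total cost: $102,400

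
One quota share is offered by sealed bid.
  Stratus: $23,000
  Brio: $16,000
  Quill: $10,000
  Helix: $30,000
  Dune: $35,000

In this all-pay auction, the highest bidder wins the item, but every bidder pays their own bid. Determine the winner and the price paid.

Dune pays $35,000

Rule: the highest bidder wins the item, but every bidder pays their own bid.
Bids ranked: 35,000 (Dune) > 30,000 (Helix) > 23,000 (Stratus) > 16,000 (Brio) > 10,000 (Quill)
Dune wins with the top bid; all bids are sunk regardless.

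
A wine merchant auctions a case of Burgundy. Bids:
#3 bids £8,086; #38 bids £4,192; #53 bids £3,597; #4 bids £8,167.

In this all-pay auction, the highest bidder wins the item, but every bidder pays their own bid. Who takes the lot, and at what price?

#4 pays £8,167

All-pay auction: the highest bidder wins the item, but every bidder pays their own bid.
Bids in order: 8,167 (#4) > 8,086 (#3) > 4,192 (#38) > 3,597 (#53)
#4 is highest and takes the item; every bidder forfeits their bid.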